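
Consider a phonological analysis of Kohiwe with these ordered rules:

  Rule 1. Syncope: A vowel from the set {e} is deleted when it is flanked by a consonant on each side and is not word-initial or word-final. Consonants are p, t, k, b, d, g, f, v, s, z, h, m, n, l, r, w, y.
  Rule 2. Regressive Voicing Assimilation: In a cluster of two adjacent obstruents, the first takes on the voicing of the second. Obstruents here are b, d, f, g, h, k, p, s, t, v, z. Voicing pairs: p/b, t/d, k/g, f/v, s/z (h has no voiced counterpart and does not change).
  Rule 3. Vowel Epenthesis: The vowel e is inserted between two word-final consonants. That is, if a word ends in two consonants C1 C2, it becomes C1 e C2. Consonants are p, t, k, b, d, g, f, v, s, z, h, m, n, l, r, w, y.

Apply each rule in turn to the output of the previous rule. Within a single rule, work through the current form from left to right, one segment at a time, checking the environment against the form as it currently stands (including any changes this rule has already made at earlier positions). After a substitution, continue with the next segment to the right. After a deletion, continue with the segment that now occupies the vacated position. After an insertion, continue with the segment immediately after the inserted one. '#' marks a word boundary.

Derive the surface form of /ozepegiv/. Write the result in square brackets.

Rule 1 Syncope: [ozepegiv] → [ozpgiv]
Rule 2 Regressive Voicing Assimilation: [ozpgiv] → [osbgiv]
Rule 3 Vowel Epenthesis: no change — [osbgiv]

[osbgiv]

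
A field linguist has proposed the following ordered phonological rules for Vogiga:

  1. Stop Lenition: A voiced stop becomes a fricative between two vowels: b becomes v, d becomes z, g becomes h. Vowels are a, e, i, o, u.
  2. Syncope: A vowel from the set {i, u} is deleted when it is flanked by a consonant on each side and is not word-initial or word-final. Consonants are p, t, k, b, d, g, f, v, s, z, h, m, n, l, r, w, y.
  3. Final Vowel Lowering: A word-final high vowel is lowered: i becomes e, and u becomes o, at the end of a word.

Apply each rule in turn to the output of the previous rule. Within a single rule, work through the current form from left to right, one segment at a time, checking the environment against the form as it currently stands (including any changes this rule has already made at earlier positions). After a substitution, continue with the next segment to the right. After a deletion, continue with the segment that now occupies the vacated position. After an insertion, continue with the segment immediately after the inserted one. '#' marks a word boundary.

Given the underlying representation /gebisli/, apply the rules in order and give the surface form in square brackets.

1 Stop Lenition: [gebisli] → [gevisli]
2 Syncope: [gevisli] → [gevsli]
3 Final Vowel Lowering: [gevsli] → [gevsle]

[gevsle]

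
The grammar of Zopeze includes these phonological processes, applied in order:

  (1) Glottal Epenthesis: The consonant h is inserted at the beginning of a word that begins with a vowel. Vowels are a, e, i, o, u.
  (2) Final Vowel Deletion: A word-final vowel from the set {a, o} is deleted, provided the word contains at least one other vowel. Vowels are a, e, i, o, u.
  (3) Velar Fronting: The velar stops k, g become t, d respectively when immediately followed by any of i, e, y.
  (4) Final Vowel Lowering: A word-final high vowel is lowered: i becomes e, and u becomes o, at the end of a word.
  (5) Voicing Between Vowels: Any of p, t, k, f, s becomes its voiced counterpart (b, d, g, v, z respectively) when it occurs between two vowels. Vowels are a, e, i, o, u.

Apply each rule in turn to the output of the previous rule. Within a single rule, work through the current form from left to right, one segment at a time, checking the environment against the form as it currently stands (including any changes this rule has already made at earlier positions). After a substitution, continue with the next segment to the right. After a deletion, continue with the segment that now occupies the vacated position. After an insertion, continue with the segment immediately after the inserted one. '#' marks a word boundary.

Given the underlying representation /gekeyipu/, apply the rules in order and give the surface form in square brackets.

(1) Glottal Epenthesis: no change — [gekeyipu]
(2) Final Vowel Deletion: no change — [gekeyipu]
(3) Velar Fronting: [gekeyipu] → [deteyipu]
(4) Final Vowel Lowering: [deteyipu] → [deteyipo]
(5) Voicing Between Vowels: [deteyipo] → [dedeyibo]

[dedeyibo]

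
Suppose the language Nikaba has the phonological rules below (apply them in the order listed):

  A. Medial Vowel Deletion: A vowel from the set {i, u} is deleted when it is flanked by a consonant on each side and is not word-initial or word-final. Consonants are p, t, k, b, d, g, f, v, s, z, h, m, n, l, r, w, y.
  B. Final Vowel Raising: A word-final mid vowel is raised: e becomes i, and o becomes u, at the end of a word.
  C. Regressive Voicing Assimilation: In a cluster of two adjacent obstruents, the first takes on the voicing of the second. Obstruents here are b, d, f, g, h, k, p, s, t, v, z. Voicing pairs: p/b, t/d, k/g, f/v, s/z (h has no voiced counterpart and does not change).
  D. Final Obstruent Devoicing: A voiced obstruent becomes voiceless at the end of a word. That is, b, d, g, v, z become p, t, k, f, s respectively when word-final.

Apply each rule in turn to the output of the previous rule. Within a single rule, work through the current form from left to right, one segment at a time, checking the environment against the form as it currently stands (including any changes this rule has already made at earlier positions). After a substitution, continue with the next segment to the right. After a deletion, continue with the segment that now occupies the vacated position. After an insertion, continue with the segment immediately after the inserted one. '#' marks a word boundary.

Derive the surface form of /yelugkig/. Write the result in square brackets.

[yelkgk]

A Medial Vowel Deletion: [yelugkig] → [yelgkg]
B Final Vowel Raising: no change — [yelgkg]
C Regressive Voicing Assimilation: [yelgkg] → [yelkgg]
D Final Obstruent Devoicing: [yelkgg] → [yelkgk]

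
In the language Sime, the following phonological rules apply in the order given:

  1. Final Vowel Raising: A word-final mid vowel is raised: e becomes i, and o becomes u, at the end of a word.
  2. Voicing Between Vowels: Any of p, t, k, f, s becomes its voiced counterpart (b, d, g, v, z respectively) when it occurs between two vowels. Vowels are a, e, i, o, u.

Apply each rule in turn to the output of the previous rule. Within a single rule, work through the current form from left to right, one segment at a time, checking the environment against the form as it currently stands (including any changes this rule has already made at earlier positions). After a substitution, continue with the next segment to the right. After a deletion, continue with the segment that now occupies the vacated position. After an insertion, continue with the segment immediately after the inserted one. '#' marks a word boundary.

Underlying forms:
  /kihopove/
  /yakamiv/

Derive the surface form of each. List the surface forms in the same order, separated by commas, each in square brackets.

/kihopove/:
  1 Final Vowel Raising: [kihopove] → [kihopovi]
  2 Voicing Between Vowels: [kihopovi] → [kihobovi]
/yakamiv/:
  1 Final Vowel Raising: no change — [yakamiv]
  2 Voicing Between Vowels: [yakamiv] → [yagamiv]

[kihobovi], [yagamiv]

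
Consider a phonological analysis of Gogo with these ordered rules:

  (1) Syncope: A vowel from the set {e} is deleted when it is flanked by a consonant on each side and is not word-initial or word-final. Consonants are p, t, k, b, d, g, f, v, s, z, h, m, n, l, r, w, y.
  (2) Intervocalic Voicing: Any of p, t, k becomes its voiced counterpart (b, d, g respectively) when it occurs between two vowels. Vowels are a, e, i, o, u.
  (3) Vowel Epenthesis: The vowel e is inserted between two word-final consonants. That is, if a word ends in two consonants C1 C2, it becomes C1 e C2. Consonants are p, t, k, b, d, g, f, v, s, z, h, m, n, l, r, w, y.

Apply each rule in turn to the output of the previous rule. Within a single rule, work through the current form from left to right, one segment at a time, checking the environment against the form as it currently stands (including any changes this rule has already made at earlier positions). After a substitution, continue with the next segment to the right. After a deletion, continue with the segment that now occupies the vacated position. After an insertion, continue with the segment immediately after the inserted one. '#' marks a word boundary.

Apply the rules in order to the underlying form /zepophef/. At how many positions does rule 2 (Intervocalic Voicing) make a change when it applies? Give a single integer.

0

(1) Syncope: [zepophef] → [zpophf]
(2) Intervocalic Voicing: no change — [zpophf]
(3) Vowel Epenthesis: [zpophf] → [zpophef]
Rule 2 changed 0 position(s).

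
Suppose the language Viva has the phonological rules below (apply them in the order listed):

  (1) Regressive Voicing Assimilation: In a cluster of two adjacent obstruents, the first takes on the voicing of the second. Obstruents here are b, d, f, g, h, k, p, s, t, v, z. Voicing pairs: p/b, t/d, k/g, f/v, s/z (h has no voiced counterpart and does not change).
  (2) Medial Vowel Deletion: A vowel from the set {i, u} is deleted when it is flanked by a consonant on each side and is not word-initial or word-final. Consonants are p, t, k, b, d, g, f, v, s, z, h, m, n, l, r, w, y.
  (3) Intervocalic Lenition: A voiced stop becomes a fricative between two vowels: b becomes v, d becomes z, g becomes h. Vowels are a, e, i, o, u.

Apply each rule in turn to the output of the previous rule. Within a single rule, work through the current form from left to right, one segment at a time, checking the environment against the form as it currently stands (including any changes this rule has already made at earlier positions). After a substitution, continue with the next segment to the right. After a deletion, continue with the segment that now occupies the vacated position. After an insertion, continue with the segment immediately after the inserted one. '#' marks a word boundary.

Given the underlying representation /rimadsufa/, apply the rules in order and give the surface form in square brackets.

[rmatsfa]

(1) Regressive Voicing Assimilation: [rimadsufa] → [rimatsufa]
(2) Medial Vowel Deletion: [rimatsufa] → [rmatsfa]
(3) Intervocalic Lenition: no change — [rmatsfa]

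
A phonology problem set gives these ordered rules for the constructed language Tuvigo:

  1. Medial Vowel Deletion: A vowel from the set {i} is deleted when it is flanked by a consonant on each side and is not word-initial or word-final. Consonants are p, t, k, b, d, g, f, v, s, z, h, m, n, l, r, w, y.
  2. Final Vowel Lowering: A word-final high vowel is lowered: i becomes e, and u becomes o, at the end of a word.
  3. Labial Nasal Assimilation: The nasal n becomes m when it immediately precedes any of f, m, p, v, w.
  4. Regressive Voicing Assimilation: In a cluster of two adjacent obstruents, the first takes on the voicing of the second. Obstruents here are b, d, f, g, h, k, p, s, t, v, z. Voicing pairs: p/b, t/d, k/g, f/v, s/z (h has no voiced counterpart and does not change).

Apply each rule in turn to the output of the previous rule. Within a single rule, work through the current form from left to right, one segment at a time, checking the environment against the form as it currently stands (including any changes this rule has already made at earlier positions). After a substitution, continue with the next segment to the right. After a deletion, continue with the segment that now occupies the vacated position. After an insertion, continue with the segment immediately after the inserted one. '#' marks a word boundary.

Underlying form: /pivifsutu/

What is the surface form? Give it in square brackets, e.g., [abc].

[bffsuto]

1 Medial Vowel Deletion: [pivifsutu] → [pvfsutu]
2 Final Vowel Lowering: [pvfsutu] → [pvfsuto]
3 Labial Nasal Assimilation: no change — [pvfsuto]
4 Regressive Voicing Assimilation: [pvfsuto] → [bffsuto]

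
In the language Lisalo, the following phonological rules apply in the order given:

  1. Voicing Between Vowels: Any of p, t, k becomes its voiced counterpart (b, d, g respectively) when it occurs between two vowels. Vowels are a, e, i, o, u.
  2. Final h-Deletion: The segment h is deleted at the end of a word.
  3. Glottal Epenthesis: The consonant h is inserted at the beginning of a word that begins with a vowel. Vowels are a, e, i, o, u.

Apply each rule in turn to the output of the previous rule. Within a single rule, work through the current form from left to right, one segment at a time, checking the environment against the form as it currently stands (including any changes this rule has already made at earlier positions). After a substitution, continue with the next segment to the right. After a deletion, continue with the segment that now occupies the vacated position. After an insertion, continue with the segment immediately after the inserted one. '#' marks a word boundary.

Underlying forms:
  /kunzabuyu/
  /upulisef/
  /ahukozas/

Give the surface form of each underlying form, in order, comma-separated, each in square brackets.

/kunzabuyu/:
  1 Voicing Between Vowels: no change — [kunzabuyu]
  2 Final h-Deletion: no change — [kunzabuyu]
  3 Glottal Epenthesis: no change — [kunzabuyu]
/upulisef/:
  1 Voicing Between Vowels: [upulisef] → [ubulisef]
  2 Final h-Deletion: no change — [ubulisef]
  3 Glottal Epenthesis: [ubulisef] → [hubulisef]
/ahukozas/:
  1 Voicing Between Vowels: [ahukozas] → [ahugozas]
  2 Final h-Deletion: no change — [ahugozas]
  3 Glottal Epenthesis: [ahugozas] → [hahugozas]

[kunzabuyu], [hubulisef], [hahugozas]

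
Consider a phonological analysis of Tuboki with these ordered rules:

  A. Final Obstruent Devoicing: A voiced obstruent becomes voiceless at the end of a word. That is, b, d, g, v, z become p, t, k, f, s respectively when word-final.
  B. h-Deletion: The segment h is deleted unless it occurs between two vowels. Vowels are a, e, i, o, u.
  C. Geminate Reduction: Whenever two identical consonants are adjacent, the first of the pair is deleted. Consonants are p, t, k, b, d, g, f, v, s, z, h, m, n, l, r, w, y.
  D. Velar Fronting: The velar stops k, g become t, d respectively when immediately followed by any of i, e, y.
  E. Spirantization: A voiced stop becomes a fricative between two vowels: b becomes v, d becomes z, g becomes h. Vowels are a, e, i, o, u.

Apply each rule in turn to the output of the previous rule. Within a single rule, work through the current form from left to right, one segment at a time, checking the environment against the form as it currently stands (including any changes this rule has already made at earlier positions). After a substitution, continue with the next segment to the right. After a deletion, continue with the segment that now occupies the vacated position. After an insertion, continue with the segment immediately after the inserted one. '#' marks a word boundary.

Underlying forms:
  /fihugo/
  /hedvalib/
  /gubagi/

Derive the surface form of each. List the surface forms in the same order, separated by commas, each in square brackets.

[fihuho], [edvalip], [guvazi]

/fihugo/:
  A Final Obstruent Devoicing: no change — [fihugo]
  B h-Deletion: no change — [fihugo]
  C Geminate Reduction: no change — [fihugo]
  D Velar Fronting: no change — [fihugo]
  E Spirantization: [fihugo] → [fihuho]
/hedvalib/:
  A Final Obstruent Devoicing: [hedvalib] → [hedvalip]
  B h-Deletion: [hedvalip] → [edvalip]
  C Geminate Reduction: no change — [edvalip]
  D Velar Fronting: no change — [edvalip]
  E Spirantization: no change — [edvalip]
/gubagi/:
  A Final Obstruent Devoicing: no change — [gubagi]
  B h-Deletion: no change — [gubagi]
  C Geminate Reduction: no change — [gubagi]
  D Velar Fronting: [gubagi] → [gubadi]
  E Spirantization: [gubadi] → [guvazi]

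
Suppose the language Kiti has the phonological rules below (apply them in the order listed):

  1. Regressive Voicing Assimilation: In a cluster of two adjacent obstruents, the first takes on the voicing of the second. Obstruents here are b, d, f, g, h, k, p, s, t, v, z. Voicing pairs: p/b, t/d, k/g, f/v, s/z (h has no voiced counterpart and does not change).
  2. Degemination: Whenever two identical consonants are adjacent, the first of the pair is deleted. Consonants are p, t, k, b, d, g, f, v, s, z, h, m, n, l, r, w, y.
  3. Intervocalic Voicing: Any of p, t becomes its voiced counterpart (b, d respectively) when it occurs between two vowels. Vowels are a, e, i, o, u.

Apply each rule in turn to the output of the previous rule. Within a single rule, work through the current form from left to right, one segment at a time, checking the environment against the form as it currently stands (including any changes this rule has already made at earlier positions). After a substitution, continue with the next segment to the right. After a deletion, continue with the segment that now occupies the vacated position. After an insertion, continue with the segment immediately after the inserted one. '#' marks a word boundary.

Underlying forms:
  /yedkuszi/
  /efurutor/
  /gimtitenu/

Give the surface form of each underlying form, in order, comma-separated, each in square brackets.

/yedkuszi/:
  1 Regressive Voicing Assimilation: [yedkuszi] → [yetkuzzi]
  2 Degemination: [yetkuzzi] → [yetkuzi]
  3 Intervocalic Voicing: no change — [yetkuzi]
/efurutor/:
  1 Regressive Voicing Assimilation: no change — [efurutor]
  2 Degemination: no change — [efurutor]
  3 Intervocalic Voicing: [efurutor] → [efurudor]
/gimtitenu/:
  1 Regressive Voicing Assimilation: no change — [gimtitenu]
  2 Degemination: no change — [gimtitenu]
  3 Intervocalic Voicing: [gimtitenu] → [gimtidenu]

[yetkuzi], [efurudor], [gimtidenu]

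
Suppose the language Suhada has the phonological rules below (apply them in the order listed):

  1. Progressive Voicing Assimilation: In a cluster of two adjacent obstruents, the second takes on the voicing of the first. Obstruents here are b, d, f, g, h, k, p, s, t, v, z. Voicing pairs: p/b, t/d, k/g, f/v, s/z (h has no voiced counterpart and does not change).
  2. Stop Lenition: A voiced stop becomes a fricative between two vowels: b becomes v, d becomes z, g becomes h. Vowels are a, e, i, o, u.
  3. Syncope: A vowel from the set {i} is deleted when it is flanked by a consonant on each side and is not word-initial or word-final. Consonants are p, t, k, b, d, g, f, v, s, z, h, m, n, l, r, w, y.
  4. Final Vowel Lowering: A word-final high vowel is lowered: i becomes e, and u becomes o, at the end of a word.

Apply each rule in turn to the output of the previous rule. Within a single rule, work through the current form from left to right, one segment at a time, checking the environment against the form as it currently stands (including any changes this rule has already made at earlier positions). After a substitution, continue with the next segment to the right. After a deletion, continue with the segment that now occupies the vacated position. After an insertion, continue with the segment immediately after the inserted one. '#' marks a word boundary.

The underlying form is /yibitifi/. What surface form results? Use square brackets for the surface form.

1 Progressive Voicing Assimilation: no change — [yibitifi]
2 Stop Lenition: [yibitifi] → [yivitifi]
3 Syncope: [yivitifi] → [yvtfi]
4 Final Vowel Lowering: [yvtfi] → [yvtfe]

[yvtfe]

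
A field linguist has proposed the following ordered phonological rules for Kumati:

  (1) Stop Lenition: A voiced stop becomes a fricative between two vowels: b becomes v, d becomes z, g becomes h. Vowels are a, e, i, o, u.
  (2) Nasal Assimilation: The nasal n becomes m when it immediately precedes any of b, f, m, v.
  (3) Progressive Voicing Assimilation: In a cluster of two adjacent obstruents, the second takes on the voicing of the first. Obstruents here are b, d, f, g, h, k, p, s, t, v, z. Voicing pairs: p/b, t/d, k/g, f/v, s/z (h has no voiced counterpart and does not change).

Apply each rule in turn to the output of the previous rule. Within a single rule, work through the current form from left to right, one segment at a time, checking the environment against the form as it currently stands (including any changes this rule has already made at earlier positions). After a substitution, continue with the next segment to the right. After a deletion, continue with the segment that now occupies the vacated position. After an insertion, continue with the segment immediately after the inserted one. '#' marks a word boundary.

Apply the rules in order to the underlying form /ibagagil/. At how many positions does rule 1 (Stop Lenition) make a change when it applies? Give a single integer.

3

(1) Stop Lenition: [ibagagil] → [ivahahil]
(2) Nasal Assimilation: no change — [ivahahil]
(3) Progressive Voicing Assimilation: no change — [ivahahil]
Rule 1 changed 3 position(s).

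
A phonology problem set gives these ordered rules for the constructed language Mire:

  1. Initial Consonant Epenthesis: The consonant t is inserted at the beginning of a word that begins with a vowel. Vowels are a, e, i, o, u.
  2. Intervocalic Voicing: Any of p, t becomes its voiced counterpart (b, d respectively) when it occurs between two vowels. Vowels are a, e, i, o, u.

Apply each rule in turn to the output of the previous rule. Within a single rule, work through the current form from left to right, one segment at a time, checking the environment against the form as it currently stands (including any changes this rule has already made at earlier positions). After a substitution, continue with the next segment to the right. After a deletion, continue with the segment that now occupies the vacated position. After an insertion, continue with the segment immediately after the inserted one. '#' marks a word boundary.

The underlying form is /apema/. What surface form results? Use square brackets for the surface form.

[tabema]

1 Initial Consonant Epenthesis: [apema] → [tapema]
2 Intervocalic Voicing: [tapema] → [tabema]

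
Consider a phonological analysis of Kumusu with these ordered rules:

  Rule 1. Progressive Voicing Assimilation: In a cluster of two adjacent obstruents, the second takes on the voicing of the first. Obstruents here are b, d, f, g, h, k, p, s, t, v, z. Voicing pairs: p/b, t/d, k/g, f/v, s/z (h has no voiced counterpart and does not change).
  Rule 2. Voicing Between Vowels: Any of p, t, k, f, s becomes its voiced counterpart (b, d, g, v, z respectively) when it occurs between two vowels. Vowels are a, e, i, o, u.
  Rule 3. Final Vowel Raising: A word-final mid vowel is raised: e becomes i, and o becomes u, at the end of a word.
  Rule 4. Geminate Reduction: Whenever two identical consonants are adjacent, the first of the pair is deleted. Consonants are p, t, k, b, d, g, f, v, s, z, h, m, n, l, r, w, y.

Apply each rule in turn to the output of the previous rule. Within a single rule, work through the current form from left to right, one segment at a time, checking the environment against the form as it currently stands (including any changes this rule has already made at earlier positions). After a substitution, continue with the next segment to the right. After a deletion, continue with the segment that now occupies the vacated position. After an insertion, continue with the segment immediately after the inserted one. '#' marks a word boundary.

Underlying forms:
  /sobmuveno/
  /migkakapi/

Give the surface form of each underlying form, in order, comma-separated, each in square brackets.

/sobmuveno/:
  Rule 1 Progressive Voicing Assimilation: no change — [sobmuveno]
  Rule 2 Voicing Between Vowels: no change — [sobmuveno]
  Rule 3 Final Vowel Raising: [sobmuveno] → [sobmuvenu]
  Rule 4 Geminate Reduction: no change — [sobmuvenu]
/migkakapi/:
  Rule 1 Progressive Voicing Assimilation: [migkakapi] → [miggakapi]
  Rule 2 Voicing Between Vowels: [miggakapi] → [miggagabi]
  Rule 3 Final Vowel Raising: no change — [miggagabi]
  Rule 4 Geminate Reduction: [miggagabi] → [migagabi]

[sobmuvenu], [migagabi]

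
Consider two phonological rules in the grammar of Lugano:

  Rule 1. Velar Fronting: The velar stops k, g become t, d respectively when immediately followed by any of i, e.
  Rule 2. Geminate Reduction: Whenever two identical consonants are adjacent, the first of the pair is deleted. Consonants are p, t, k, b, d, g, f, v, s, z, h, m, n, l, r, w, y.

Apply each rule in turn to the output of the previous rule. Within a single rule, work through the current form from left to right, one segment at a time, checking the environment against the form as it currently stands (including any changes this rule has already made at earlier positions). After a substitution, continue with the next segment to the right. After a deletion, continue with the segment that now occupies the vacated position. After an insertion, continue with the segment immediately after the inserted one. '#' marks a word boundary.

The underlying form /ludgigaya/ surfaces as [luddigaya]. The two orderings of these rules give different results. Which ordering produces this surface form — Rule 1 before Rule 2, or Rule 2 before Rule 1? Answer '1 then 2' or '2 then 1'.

Order 1 then 2:
  1 Velar Fronting: [ludgigaya] → [luddigaya]
  2 Geminate Reduction: [luddigaya] → [ludigaya]
  result: [ludigaya]
Order 2 then 1:
  2 Geminate Reduction: no change — [ludgigaya]
  1 Velar Fronting: [ludgigaya] → [luddigaya]
  result: [luddigaya]

2 then 1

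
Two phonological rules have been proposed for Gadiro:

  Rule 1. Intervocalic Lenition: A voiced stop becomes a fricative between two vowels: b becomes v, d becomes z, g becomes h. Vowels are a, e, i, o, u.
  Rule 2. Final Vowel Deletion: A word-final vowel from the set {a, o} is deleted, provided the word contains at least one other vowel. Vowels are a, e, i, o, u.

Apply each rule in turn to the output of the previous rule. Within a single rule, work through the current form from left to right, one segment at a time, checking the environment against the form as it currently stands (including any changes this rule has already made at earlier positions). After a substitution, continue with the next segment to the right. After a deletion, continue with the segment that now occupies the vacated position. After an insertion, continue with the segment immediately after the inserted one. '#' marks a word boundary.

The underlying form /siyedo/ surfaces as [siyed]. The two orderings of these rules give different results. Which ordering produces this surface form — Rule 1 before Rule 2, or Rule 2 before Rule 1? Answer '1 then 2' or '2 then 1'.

Order 1 then 2:
  1 Intervocalic Lenition: [siyedo] → [siyezo]
  2 Final Vowel Deletion: [siyezo] → [siyez]
  result: [siyez]
Order 2 then 1:
  2 Final Vowel Deletion: [siyedo] → [siyed]
  1 Intervocalic Lenition: no change — [siyed]
  result: [siyed]

2 then 1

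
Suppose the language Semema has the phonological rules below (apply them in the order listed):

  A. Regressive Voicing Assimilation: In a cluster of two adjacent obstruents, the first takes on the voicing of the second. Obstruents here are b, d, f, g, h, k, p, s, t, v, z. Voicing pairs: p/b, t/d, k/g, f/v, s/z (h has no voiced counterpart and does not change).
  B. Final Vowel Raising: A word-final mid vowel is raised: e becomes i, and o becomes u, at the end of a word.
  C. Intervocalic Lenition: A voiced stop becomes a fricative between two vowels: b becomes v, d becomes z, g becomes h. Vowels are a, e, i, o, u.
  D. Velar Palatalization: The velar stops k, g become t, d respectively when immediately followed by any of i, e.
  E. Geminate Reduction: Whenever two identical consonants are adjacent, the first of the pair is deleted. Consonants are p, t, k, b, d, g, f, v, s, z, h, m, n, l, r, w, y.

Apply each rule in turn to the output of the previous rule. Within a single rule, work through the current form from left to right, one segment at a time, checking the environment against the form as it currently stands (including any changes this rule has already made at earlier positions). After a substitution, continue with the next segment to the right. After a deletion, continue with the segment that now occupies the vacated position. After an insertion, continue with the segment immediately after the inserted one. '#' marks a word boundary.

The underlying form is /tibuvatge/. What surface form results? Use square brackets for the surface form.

[tivuvadi]

A Regressive Voicing Assimilation: [tibuvatge] → [tibuvadge]
B Final Vowel Raising: [tibuvadge] → [tibuvadgi]
C Intervocalic Lenition: [tibuvadgi] → [tivuvadgi]
D Velar Palatalization: [tivuvadgi] → [tivuvaddi]
E Geminate Reduction: [tivuvaddi] → [tivuvadi]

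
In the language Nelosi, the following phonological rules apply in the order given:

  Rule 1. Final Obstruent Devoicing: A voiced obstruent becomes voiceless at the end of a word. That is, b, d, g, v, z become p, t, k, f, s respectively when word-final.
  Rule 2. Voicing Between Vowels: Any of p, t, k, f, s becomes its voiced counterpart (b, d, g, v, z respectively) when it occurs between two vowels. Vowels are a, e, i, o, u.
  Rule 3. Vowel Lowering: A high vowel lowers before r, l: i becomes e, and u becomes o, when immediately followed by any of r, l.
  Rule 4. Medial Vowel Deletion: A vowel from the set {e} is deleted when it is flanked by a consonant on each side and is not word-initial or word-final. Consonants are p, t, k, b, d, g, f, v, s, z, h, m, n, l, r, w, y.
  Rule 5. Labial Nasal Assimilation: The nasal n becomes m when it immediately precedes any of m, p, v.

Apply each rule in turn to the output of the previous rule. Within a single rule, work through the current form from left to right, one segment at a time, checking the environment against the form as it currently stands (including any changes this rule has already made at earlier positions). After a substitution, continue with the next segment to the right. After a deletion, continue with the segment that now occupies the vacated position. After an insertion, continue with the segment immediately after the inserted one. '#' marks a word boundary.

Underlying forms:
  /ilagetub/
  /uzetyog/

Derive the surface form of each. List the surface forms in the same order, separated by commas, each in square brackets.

/ilagetub/:
  Rule 1 Final Obstruent Devoicing: [ilagetub] → [ilagetup]
  Rule 2 Voicing Between Vowels: [ilagetup] → [ilagedup]
  Rule 3 Vowel Lowering: [ilagedup] → [elagedup]
  Rule 4 Medial Vowel Deletion: [elagedup] → [elagdup]
  Rule 5 Labial Nasal Assimilation: no change — [elagdup]
/uzetyog/:
  Rule 1 Final Obstruent Devoicing: [uzetyog] → [uzetyok]
  Rule 2 Voicing Between Vowels: no change — [uzetyok]
  Rule 3 Vowel Lowering: no change — [uzetyok]
  Rule 4 Medial Vowel Deletion: [uzetyok] → [uztyok]
  Rule 5 Labial Nasal Assimilation: no change — [uztyok]

[elagdup], [uztyok]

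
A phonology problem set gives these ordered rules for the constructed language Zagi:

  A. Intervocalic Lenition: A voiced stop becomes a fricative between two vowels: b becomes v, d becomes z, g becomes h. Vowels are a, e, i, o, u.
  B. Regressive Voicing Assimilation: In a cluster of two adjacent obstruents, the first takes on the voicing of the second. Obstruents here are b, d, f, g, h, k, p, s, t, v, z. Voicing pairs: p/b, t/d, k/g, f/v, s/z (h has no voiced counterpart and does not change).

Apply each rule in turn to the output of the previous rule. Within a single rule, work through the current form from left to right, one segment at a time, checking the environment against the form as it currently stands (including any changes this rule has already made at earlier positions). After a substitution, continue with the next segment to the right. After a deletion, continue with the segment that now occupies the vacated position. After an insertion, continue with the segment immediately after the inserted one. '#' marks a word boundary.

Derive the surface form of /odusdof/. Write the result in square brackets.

A Intervocalic Lenition: [odusdof] → [ozusdof]
B Regressive Voicing Assimilation: [ozusdof] → [ozuzdof]

[ozuzdof]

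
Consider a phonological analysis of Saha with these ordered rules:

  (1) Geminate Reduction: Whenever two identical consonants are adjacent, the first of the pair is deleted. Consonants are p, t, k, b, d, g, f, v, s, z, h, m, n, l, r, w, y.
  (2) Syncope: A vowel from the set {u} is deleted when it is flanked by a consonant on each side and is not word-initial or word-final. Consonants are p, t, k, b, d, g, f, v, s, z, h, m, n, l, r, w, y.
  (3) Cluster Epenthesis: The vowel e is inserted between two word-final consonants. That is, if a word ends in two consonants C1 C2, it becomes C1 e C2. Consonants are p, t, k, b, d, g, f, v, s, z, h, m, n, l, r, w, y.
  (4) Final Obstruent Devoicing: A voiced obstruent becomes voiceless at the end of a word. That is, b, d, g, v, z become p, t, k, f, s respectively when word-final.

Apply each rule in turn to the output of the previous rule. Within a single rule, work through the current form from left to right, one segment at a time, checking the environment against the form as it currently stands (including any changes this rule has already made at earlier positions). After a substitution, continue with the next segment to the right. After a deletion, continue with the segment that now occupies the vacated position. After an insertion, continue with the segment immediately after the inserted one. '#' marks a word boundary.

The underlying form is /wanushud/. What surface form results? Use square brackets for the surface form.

(1) Geminate Reduction: no change — [wanushud]
(2) Syncope: [wanushud] → [wanshd]
(3) Cluster Epenthesis: [wanshd] → [wanshed]
(4) Final Obstruent Devoicing: [wanshed] → [wanshet]

[wanshet]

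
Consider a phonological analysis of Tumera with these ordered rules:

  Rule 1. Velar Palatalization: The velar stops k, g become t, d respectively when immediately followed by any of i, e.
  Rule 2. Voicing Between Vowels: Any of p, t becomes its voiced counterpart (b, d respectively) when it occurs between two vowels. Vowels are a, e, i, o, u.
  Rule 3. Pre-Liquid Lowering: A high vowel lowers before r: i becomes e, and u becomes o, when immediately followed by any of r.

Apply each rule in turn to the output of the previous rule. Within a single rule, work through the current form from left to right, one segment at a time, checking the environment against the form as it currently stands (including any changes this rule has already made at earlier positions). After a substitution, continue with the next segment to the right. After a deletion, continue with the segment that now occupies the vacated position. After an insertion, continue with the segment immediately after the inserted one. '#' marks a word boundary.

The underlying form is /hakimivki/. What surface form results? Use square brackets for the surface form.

[hadimivti]

Rule 1 Velar Palatalization: [hakimivki] → [hatimivti]
Rule 2 Voicing Between Vowels: [hatimivti] → [hadimivti]
Rule 3 Pre-Liquid Lowering: no change — [hadimivti]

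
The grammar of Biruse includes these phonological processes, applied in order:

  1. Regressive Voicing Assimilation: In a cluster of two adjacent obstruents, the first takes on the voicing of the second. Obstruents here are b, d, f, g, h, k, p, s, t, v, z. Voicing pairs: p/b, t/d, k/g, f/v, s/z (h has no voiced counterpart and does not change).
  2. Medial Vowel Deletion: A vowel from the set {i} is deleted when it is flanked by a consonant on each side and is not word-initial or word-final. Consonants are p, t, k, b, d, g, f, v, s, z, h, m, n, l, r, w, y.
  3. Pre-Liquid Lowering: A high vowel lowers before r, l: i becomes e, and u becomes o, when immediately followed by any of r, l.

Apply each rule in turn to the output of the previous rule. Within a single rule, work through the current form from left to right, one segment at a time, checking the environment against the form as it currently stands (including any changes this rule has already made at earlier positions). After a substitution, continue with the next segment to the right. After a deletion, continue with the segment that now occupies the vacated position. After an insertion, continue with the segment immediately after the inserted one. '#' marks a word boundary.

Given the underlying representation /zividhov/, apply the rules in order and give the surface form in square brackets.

1 Regressive Voicing Assimilation: [zividhov] → [zivithov]
2 Medial Vowel Deletion: [zivithov] → [zvthov]
3 Pre-Liquid Lowering: no change — [zvthov]

[zvthov]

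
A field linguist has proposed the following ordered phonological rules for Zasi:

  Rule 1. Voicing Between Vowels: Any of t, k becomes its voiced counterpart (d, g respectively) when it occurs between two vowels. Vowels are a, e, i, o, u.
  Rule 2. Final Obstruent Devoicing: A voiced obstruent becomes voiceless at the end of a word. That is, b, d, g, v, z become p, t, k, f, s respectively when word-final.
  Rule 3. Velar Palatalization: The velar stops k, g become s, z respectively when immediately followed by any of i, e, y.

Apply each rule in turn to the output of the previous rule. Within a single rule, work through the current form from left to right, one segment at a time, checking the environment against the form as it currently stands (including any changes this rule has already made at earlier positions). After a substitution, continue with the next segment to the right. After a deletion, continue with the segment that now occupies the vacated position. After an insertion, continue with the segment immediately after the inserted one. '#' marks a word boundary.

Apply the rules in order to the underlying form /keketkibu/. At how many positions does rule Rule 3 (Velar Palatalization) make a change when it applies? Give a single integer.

3

Rule 1 Voicing Between Vowels: [keketkibu] → [kegetkibu]
Rule 2 Final Obstruent Devoicing: no change — [kegetkibu]
Rule 3 Velar Palatalization: [kegetkibu] → [sezetsibu]
Rule Rule 3 changed 3 position(s).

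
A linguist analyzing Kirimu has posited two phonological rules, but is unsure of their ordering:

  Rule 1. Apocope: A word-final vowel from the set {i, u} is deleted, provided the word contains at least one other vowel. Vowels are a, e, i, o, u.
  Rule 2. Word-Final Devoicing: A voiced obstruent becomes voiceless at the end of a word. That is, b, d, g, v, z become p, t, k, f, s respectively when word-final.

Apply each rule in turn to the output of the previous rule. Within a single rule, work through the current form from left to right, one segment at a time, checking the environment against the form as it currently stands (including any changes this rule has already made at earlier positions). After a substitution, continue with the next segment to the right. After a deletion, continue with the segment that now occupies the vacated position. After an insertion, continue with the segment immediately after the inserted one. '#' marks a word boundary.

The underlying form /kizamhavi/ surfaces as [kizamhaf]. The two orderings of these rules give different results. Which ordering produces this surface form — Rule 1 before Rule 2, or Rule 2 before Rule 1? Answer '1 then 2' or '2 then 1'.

1 then 2

Order 1 then 2:
  1 Apocope: [kizamhavi] → [kizamhav]
  2 Word-Final Devoicing: [kizamhav] → [kizamhaf]
  result: [kizamhaf]
Order 2 then 1:
  2 Word-Final Devoicing: no change — [kizamhavi]
  1 Apocope: [kizamhavi] → [kizamhav]
  result: [kizamhav]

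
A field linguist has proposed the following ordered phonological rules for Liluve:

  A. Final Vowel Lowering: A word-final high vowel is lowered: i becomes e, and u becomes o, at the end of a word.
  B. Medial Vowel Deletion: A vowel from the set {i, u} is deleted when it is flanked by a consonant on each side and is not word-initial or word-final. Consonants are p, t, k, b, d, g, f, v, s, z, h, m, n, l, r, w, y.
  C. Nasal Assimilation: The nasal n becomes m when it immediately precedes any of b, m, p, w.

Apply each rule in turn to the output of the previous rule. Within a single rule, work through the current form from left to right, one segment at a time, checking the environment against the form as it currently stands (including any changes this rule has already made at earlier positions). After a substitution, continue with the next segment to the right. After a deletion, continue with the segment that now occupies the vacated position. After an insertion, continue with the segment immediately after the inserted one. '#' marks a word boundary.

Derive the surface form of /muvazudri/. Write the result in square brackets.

[mvazdre]

A Final Vowel Lowering: [muvazudri] → [muvazudre]
B Medial Vowel Deletion: [muvazudre] → [mvazdre]
C Nasal Assimilation: no change — [mvazdre]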